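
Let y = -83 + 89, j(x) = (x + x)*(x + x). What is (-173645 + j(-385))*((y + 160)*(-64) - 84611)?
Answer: -39927749925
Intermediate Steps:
j(x) = 4*x**2 (j(x) = (2*x)*(2*x) = 4*x**2)
y = 6
(-173645 + j(-385))*((y + 160)*(-64) - 84611) = (-173645 + 4*(-385)**2)*((6 + 160)*(-64) - 84611) = (-173645 + 4*148225)*(166*(-64) - 84611) = (-173645 + 592900)*(-10624 - 84611) = 419255*(-95235) = -39927749925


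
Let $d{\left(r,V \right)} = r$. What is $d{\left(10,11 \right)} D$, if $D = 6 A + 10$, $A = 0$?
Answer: $100$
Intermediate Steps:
$D = 10$ ($D = 6 \cdot 0 + 10 = 0 + 10 = 10$)
$d{\left(10,11 \right)} D = 10 \cdot 10 = 100$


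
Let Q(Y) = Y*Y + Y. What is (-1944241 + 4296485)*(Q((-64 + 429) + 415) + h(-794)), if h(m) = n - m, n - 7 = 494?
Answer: 1435986155900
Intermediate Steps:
n = 501 (n = 7 + 494 = 501)
Q(Y) = Y + Y² (Q(Y) = Y² + Y = Y + Y²)
h(m) = 501 - m
(-1944241 + 4296485)*(Q((-64 + 429) + 415) + h(-794)) = (-1944241 + 4296485)*(((-64 + 429) + 415)*(1 + ((-64 + 429) + 415)) + (501 - 1*(-794))) = 2352244*((365 + 415)*(1 + (365 + 415)) + (501 + 794)) = 2352244*(780*(1 + 780) + 1295) = 2352244*(780*781 + 1295) = 2352244*(609180 + 1295) = 2352244*610475 = 1435986155900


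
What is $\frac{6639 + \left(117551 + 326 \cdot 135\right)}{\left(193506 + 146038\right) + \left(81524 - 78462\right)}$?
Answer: $\frac{2900}{5907} \approx 0.49094$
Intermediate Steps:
$\frac{6639 + \left(117551 + 326 \cdot 135\right)}{\left(193506 + 146038\right) + \left(81524 - 78462\right)} = \frac{6639 + \left(117551 + 44010\right)}{339544 + 3062} = \frac{6639 + 161561}{342606} = 168200 \cdot \frac{1}{342606} = \frac{2900}{5907}$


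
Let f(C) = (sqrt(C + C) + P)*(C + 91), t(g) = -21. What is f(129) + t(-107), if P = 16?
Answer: 3499 + 220*sqrt(258) ≈ 7032.7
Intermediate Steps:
f(C) = (16 + sqrt(2)*sqrt(C))*(91 + C) (f(C) = (sqrt(C + C) + 16)*(C + 91) = (sqrt(2*C) + 16)*(91 + C) = (sqrt(2)*sqrt(C) + 16)*(91 + C) = (16 + sqrt(2)*sqrt(C))*(91 + C))
f(129) + t(-107) = (1456 + 16*129 + sqrt(2)*129**(3/2) + 91*sqrt(2)*sqrt(129)) - 21 = (1456 + 2064 + sqrt(2)*(129*sqrt(129)) + 91*sqrt(258)) - 21 = (1456 + 2064 + 129*sqrt(258) + 91*sqrt(258)) - 21 = (3520 + 220*sqrt(258)) - 21 = 3499 + 220*sqrt(258)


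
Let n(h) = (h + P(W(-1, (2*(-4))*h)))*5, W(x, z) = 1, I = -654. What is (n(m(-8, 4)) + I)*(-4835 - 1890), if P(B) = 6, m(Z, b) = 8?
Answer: 3927400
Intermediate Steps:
n(h) = 30 + 5*h (n(h) = (h + 6)*5 = (6 + h)*5 = 30 + 5*h)
(n(m(-8, 4)) + I)*(-4835 - 1890) = ((30 + 5*8) - 654)*(-4835 - 1890) = ((30 + 40) - 654)*(-6725) = (70 - 654)*(-6725) = -584*(-6725) = 3927400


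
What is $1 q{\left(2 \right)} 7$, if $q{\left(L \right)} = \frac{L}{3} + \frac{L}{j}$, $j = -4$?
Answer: $\frac{7}{6} \approx 1.1667$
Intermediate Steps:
$q{\left(L \right)} = \frac{L}{12}$ ($q{\left(L \right)} = \frac{L}{3} + \frac{L}{-4} = L \frac{1}{3} + L \left(- \frac{1}{4}\right) = \frac{L}{3} - \frac{L}{4} = \frac{L}{12}$)
$1 q{\left(2 \right)} 7 = 1 \cdot \frac{1}{12} \cdot 2 \cdot 7 = 1 \cdot \frac{1}{6} \cdot 7 = \frac{1}{6} \cdot 7 = \frac{7}{6}$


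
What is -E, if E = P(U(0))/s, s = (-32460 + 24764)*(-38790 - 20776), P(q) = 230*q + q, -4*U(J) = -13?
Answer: -231/141052288 ≈ -1.6377e-6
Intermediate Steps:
U(J) = 13/4 (U(J) = -¼*(-13) = 13/4)
P(q) = 231*q
s = 458419936 (s = -7696*(-59566) = 458419936)
E = 231/141052288 (E = (231*(13/4))/458419936 = (3003/4)*(1/458419936) = 231/141052288 ≈ 1.6377e-6)
-E = -1*231/141052288 = -231/141052288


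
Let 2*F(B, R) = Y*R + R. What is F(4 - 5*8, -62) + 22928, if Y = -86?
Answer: 25563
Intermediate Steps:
F(B, R) = -85*R/2 (F(B, R) = (-86*R + R)/2 = (-85*R)/2 = -85*R/2)
F(4 - 5*8, -62) + 22928 = -85/2*(-62) + 22928 = 2635 + 22928 = 25563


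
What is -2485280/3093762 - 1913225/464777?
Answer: -72185344745/14672545113 ≈ -4.9198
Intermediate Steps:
-2485280/3093762 - 1913225/464777 = -2485280*1/3093762 - 1913225*1/464777 = -25360/31569 - 1913225/464777 = -72185344745/14672545113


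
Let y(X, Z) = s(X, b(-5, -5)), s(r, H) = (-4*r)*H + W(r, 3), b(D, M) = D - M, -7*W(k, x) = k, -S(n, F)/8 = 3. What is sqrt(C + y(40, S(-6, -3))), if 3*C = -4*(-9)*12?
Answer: 22*sqrt(14)/7 ≈ 11.759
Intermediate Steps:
S(n, F) = -24 (S(n, F) = -8*3 = -24)
W(k, x) = -k/7
s(r, H) = -r/7 - 4*H*r (s(r, H) = (-4*r)*H - r/7 = -4*H*r - r/7 = -r/7 - 4*H*r)
y(X, Z) = -X/7 (y(X, Z) = X*(-1 - 28*(-5 - 1*(-5)))/7 = X*(-1 - 28*(-5 + 5))/7 = X*(-1 - 28*0)/7 = X*(-1 + 0)/7 = (1/7)*X*(-1) = -X/7)
C = 144 (C = (-4*(-9)*12)/3 = (36*12)/3 = (1/3)*432 = 144)
sqrt(C + y(40, S(-6, -3))) = sqrt(144 - 1/7*40) = sqrt(144 - 40/7) = sqrt(968/7) = 22*sqrt(14)/7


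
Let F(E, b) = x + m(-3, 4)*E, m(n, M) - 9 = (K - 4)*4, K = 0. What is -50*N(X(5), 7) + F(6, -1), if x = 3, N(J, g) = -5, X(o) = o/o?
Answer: 211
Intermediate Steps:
m(n, M) = -7 (m(n, M) = 9 + (0 - 4)*4 = 9 - 4*4 = 9 - 16 = -7)
X(o) = 1
F(E, b) = 3 - 7*E
-50*N(X(5), 7) + F(6, -1) = -50*(-5) + (3 - 7*6) = 250 + (3 - 42) = 250 - 39 = 211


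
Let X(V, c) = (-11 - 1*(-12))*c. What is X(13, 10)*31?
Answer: 310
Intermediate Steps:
X(V, c) = c (X(V, c) = (-11 + 12)*c = 1*c = c)
X(13, 10)*31 = 10*31 = 310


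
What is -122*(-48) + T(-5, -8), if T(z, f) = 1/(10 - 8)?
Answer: 11713/2 ≈ 5856.5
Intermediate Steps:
T(z, f) = ½ (T(z, f) = 1/2 = ½)
-122*(-48) + T(-5, -8) = -122*(-48) + ½ = 5856 + ½ = 11713/2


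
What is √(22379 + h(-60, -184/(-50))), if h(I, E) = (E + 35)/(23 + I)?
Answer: 2*√191471374/185 ≈ 149.59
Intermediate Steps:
h(I, E) = (35 + E)/(23 + I)
√(22379 + h(-60, -184/(-50))) = √(22379 + (35 - 184/(-50))/(23 - 60)) = √(22379 + (35 - 184*(-1/50))/(-37)) = √(22379 - (35 + 92/25)/37) = √(22379 - 1/37*967/25) = √(22379 - 967/925) = √(20699608/925) = 2*√191471374/185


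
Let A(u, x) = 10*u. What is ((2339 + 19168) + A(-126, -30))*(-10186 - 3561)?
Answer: -278335509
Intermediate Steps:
((2339 + 19168) + A(-126, -30))*(-10186 - 3561) = ((2339 + 19168) + 10*(-126))*(-10186 - 3561) = (21507 - 1260)*(-13747) = 20247*(-13747) = -278335509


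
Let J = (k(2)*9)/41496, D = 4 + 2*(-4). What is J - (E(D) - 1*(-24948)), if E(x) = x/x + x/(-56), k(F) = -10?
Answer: -172547793/6916 ≈ -24949.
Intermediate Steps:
D = -4 (D = 4 - 8 = -4)
E(x) = 1 - x/56 (E(x) = 1 + x*(-1/56) = 1 - x/56)
J = -15/6916 (J = -10*9/41496 = -90*1/41496 = -15/6916 ≈ -0.0021689)
J - (E(D) - 1*(-24948)) = -15/6916 - ((1 - 1/56*(-4)) - 1*(-24948)) = -15/6916 - ((1 + 1/14) + 24948) = -15/6916 - (15/14 + 24948) = -15/6916 - 1*349287/14 = -15/6916 - 349287/14 = -172547793/6916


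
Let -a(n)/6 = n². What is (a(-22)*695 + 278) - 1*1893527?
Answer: -3911529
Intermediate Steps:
a(n) = -6*n²
(a(-22)*695 + 278) - 1*1893527 = (-6*(-22)²*695 + 278) - 1*1893527 = (-6*484*695 + 278) - 1893527 = (-2904*695 + 278) - 1893527 = (-2018280 + 278) - 1893527 = -2018002 - 1893527 = -3911529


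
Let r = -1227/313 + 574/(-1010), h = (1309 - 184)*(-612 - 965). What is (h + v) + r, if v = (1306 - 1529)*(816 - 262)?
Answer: -299955443821/158065 ≈ -1.8977e+6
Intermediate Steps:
v = -123542 (v = -223*554 = -123542)
h = -1774125 (h = 1125*(-1577) = -1774125)
r = -709466/158065 (r = -1227*1/313 + 574*(-1/1010) = -1227/313 - 287/505 = -709466/158065 ≈ -4.4884)
(h + v) + r = (-1774125 - 123542) - 709466/158065 = -1897667 - 709466/158065 = -299955443821/158065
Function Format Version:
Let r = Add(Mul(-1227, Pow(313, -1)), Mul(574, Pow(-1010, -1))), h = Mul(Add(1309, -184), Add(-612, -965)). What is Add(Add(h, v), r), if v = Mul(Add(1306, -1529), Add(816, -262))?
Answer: Rational(-299955443821, 158065) ≈ -1.8977e+6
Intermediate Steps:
v = -123542 (v = Mul(-223, 554) = -123542)
h = -1774125 (h = Mul(1125, -1577) = -1774125)
r = Rational(-709466, 158065) (r = Add(Mul(-1227, Rational(1, 313)), Mul(574, Rational(-1, 1010))) = Add(Rational(-1227, 313), Rational(-287, 505)) = Rational(-709466, 158065) ≈ -4.4884)
Add(Add(h, v), r) = Add(Add(-1774125, -123542), Rational(-709466, 158065)) = Add(-1897667, Rational(-709466, 158065)) = Rational(-299955443821, 158065)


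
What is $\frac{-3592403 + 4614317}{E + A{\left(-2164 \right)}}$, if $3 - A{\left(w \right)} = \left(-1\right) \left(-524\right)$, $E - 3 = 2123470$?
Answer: $\frac{510957}{1061476} \approx 0.48136$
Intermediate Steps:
$E = 2123473$ ($E = 3 + 2123470 = 2123473$)
$A{\left(w \right)} = -521$ ($A{\left(w \right)} = 3 - \left(-1\right) \left(-524\right) = 3 - 524 = -521$)
$\frac{-3592403 + 4614317}{E + A{\left(-2164 \right)}} = \frac{-3592403 + 4614317}{2123473 - 521} = \frac{1021914}{2122952} = 1021914 \cdot \frac{1}{2122952} = \frac{510957}{1061476}$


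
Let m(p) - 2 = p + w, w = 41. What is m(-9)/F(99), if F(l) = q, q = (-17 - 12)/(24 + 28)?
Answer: -1768/29 ≈ -60.966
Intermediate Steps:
m(p) = 43 + p (m(p) = 2 + (p + 41) = 2 + (41 + p) = 43 + p)
q = -29/52 ≈ -0.55769
F(l) = -29/52
m(-9)/F(99) = (43 - 9)/(-29/52) = 34*(-52/29) = -1768/29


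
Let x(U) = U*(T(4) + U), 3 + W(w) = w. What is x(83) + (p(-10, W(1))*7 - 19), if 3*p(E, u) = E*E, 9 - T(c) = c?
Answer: 22555/3 ≈ 7518.3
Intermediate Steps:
T(c) = 9 - c
W(w) = -3 + w
p(E, u) = E²/3 (p(E, u) = (E*E)/3 = E²/3)
x(U) = U*(5 + U) (x(U) = U*((9 - 1*4) + U) = U*((9 - 4) + U) = U*(5 + U))
x(83) + (p(-10, W(1))*7 - 19) = 83*(5 + 83) + (((⅓)*(-10)²)*7 - 19) = 83*88 + (((⅓)*100)*7 - 19) = 7304 + ((100/3)*7 - 19) = 7304 + (700/3 - 19) = 7304 + 643/3 = 22555/3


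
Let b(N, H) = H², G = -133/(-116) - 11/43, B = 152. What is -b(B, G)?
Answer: -19740249/24880144 ≈ -0.79341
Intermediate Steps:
G = 4443/4988 (G = -133*(-1/116) - 11*1/43 = 133/116 - 11/43 = 4443/4988 ≈ 0.89074)
-b(B, G) = -(4443/4988)² = -1*19740249/24880144 = -19740249/24880144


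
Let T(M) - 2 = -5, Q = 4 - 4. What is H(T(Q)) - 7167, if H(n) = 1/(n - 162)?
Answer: -1182556/165 ≈ -7167.0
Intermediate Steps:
Q = 0
T(M) = -3 (T(M) = 2 - 5 = -3)
H(n) = 1/(-162 + n)
H(T(Q)) - 7167 = 1/(-162 - 3) - 7167 = 1/(-165) - 7167 = -1/165 - 7167 = -1182556/165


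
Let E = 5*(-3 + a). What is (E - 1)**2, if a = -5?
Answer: 1681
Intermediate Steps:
E = -40 (E = 5*(-3 - 5) = 5*(-8) = -40)
(E - 1)**2 = (-40 - 1)**2 = (-41)**2 = 1681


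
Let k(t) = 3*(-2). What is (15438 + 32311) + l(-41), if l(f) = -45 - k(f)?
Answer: 47710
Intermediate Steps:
k(t) = -6
l(f) = -39 (l(f) = -45 - 1*(-6) = -45 + 6 = -39)
(15438 + 32311) + l(-41) = (15438 + 32311) - 39 = 47749 - 39 = 47710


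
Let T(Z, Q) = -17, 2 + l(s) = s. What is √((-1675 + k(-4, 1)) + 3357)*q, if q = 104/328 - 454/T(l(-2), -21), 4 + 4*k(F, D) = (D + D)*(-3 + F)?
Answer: 18835*√6710/1394 ≈ 1106.8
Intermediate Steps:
l(s) = -2 + s
k(F, D) = -1 + D*(-3 + F)/2 (k(F, D) = -1 + ((D + D)*(-3 + F))/4 = -1 + ((2*D)*(-3 + F))/4 = -1 + (2*D*(-3 + F))/4 = -1 + D*(-3 + F)/2)
q = 18835/697 (q = 104/328 - 454/(-17) = 104*(1/328) - 454*(-1/17) = 13/41 + 454/17 = 18835/697 ≈ 27.023)
√((-1675 + k(-4, 1)) + 3357)*q = √((-1675 + (-1 - 3/2*1 + (½)*1*(-4))) + 3357)*(18835/697) = √((-1675 + (-1 - 3/2 - 2)) + 3357)*(18835/697) = √((-1675 - 9/2) + 3357)*(18835/697) = √(-3359/2 + 3357)*(18835/697) = √(3355/2)*(18835/697) = (√6710/2)*(18835/697) = 18835*√6710/1394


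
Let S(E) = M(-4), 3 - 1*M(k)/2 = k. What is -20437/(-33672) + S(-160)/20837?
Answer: 426317177/701623464 ≈ 0.60762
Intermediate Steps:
M(k) = 6 - 2*k
S(E) = 14 (S(E) = 6 - 2*(-4) = 6 + 8 = 14)
-20437/(-33672) + S(-160)/20837 = -20437/(-33672) + 14/20837 = -20437*(-1/33672) + 14*(1/20837) = 20437/33672 + 14/20837 = 426317177/701623464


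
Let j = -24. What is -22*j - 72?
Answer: 456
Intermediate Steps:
-22*j - 72 = -22*(-24) - 72 = 528 - 72 = 456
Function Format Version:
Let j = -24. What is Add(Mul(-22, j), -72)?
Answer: 456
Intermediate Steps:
Add(Mul(-22, j), -72) = Add(Mul(-22, -24), -72) = Add(528, -72) = 456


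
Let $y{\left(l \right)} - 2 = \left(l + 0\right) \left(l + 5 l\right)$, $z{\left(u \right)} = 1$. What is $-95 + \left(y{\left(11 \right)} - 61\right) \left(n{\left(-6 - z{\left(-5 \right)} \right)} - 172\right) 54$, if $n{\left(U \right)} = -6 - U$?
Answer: $-6159173$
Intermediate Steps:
$y{\left(l \right)} = 2 + 6 l^{2}$ ($y{\left(l \right)} = 2 + \left(l + 0\right) \left(l + 5 l\right) = 2 + l 6 l = 2 + 6 l^{2}$)
$-95 + \left(y{\left(11 \right)} - 61\right) \left(n{\left(-6 - z{\left(-5 \right)} \right)} - 172\right) 54 = -95 + \left(\left(2 + 6 \cdot 11^{2}\right) - 61\right) \left(\left(-6 - \left(-6 - 1\right)\right) - 172\right) 54 = -95 + \left(\left(2 + 6 \cdot 121\right) - 61\right) \left(\left(-6 - \left(-6 - 1\right)\right) - 172\right) 54 = -95 + \left(\left(2 + 726\right) - 61\right) \left(\left(-6 - -7\right) - 172\right) 54 = -95 + \left(728 - 61\right) \left(\left(-6 + 7\right) - 172\right) 54 = -95 + 667 \left(1 - 172\right) 54 = -95 + 667 \left(-171\right) 54 = -95 - 6159078 = -6159173$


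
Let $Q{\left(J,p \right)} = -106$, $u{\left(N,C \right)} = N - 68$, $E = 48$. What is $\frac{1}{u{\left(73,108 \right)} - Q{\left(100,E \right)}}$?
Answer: $\frac{1}{111} \approx 0.009009$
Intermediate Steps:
$u{\left(N,C \right)} = -68 + N$ ($u{\left(N,C \right)} = N - 68 = -68 + N$)
$\frac{1}{u{\left(73,108 \right)} - Q{\left(100,E \right)}} = \frac{1}{\left(-68 + 73\right) - -106} = \frac{1}{5 + 106} = \frac{1}{111}$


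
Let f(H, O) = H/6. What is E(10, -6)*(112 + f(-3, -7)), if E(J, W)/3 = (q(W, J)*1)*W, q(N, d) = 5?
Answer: -10035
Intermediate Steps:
f(H, O) = H/6 (f(H, O) = H*(1/6) = H/6)
E(J, W) = 15*W (E(J, W) = 3*((5*1)*W) = 3*(5*W) = 15*W)
E(10, -6)*(112 + f(-3, -7)) = (15*(-6))*(112 + (1/6)*(-3)) = -90*(112 - 1/2) = -90*223/2 = -10035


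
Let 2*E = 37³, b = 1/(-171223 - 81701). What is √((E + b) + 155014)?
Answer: √2884120232906451/126462 ≈ 424.67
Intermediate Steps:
b = -1/252924 (b = 1/(-252924) = -1/252924 ≈ -3.9538e-6)
E = 50653/2 (E = (½)*37³ = (½)*50653 = 50653/2 ≈ 25327.)
√((E + b) + 155014) = √((50653/2 - 1/252924) + 155014) = √(6405679685/252924 + 155014) = √(45612440621/252924) = √2884120232906451/126462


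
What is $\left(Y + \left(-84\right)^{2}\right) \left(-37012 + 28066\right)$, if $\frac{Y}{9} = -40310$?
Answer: $3182396364$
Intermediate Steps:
$Y = -362790$ ($Y = 9 \left(-40310\right) = -362790$)
$\left(Y + \left(-84\right)^{2}\right) \left(-37012 + 28066\right) = \left(-362790 + \left(-84\right)^{2}\right) \left(-37012 + 28066\right) = \left(-362790 + 7056\right) \left(-8946\right) = \left(-355734\right) \left(-8946\right) = 3182396364$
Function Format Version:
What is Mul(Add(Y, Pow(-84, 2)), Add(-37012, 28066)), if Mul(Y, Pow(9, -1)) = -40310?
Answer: 3182396364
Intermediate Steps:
Y = -362790 (Y = Mul(9, -40310) = -362790)
Mul(Add(Y, Pow(-84, 2)), Add(-37012, 28066)) = Mul(Add(-362790, Pow(-84, 2)), Add(-37012, 28066)) = Mul(Add(-362790, 7056), -8946) = Mul(-355734, -8946) = 3182396364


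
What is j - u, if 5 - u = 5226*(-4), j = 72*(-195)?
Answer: -34949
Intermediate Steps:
j = -14040
u = 20909 (u = 5 - 5226*(-4) = 5 - 1*(-20904) = 5 + 20904 = 20909)
j - u = -14040 - 1*20909 = -14040 - 20909 = -34949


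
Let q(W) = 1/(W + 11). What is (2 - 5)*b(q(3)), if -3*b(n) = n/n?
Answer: 1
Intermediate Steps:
q(W) = 1/(11 + W)
b(n) = -1/3 (b(n) = -n/(3*n) = -1/3*1 = -1/3)
(2 - 5)*b(q(3)) = (2 - 5)*(-1/3) = -3*(-1/3) = 1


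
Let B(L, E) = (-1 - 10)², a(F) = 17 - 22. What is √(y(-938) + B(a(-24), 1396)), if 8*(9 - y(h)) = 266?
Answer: 3*√43/2 ≈ 9.8362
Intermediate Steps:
y(h) = -97/4 (y(h) = 9 - ⅛*266 = 9 - 133/4 = -97/4)
a(F) = -5
B(L, E) = 121 (B(L, E) = (-11)² = 121)
√(y(-938) + B(a(-24), 1396)) = √(-97/4 + 121) = √(387/4) = 3*√43/2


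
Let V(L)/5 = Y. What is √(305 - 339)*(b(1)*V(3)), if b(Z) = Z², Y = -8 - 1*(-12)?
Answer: 20*I*√34 ≈ 116.62*I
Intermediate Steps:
Y = 4 (Y = -8 + 12 = 4)
V(L) = 20 (V(L) = 5*4 = 20)
√(305 - 339)*(b(1)*V(3)) = √(305 - 339)*(1²*20) = √(-34)*(1*20) = (I*√34)*20 = 20*I*√34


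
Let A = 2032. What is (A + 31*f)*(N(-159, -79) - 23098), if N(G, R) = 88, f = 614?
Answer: -484728660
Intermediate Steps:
(A + 31*f)*(N(-159, -79) - 23098) = (2032 + 31*614)*(88 - 23098) = (2032 + 19034)*(-23010) = 21066*(-23010) = -484728660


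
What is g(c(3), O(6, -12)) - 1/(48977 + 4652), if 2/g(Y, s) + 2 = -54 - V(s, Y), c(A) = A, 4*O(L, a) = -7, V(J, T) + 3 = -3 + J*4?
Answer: -107301/2306047 ≈ -0.046530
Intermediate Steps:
V(J, T) = -6 + 4*J (V(J, T) = -3 + (-3 + J*4) = -3 + (-3 + 4*J) = -6 + 4*J)
O(L, a) = -7/4 (O(L, a) = (¼)*(-7) = -7/4)
g(Y, s) = 2/(-50 - 4*s) (g(Y, s) = 2/(-2 + (-54 - (-6 + 4*s))) = 2/(-2 + (-54 + (6 - 4*s))) = 2/(-2 + (-48 - 4*s)) = 2/(-50 - 4*s))
g(c(3), O(6, -12)) - 1/(48977 + 4652) = -1/(25 + 2*(-7/4)) - 1/(48977 + 4652) = -1/(25 - 7/2) - 1/53629 = -1/43/2 - 1*1/53629 = -1*2/43 - 1/53629 = -2/43 - 1/53629 = -107301/2306047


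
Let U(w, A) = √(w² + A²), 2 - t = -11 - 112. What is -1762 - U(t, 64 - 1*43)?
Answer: -1762 - √16066 ≈ -1888.8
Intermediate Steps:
t = 125 (t = 2 - (-11 - 112) = 2 - 1*(-123) = 2 + 123 = 125)
U(w, A) = √(A² + w²)
-1762 - U(t, 64 - 1*43) = -1762 - √((64 - 1*43)² + 125²) = -1762 - √((64 - 43)² + 15625) = -1762 - √(21² + 15625) = -1762 - √(441 + 15625) = -1762 - √16066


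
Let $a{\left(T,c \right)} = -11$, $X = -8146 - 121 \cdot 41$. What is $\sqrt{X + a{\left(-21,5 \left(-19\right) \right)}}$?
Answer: $i \sqrt{13118} \approx 114.53 i$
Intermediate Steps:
$X = -13107$ ($X = -8146 - 4961 = -13107$)
$\sqrt{X + a{\left(-21,5 \left(-19\right) \right)}} = \sqrt{-13107 - 11} = \sqrt{-13118} = i \sqrt{13118}$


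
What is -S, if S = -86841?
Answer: 86841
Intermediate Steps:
-S = -1*(-86841) = 86841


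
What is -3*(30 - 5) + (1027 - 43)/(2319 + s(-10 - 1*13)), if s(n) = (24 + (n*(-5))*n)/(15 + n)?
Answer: -1580103/21173 ≈ -74.628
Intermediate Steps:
s(n) = (24 - 5*n²)/(15 + n) (s(n) = (24 + (-5*n)*n)/(15 + n) = (24 - 5*n²)/(15 + n))
-3*(30 - 5) + (1027 - 43)/(2319 + s(-10 - 1*13)) = -3*(30 - 5) + (1027 - 43)/(2319 + (24 - 5*(-10 - 1*13)²)/(15 + (-10 - 1*13))) = -3*25 + 984/(2319 + (24 - 5*(-10 - 13)²)/(15 + (-10 - 13))) = -75 + 984/(2319 + (24 - 5*(-23)²)/(15 - 23)) = -75 + 984/(2319 + (24 - 5*529)/(-8)) = -75 + 984/(2319 - (24 - 2645)/8) = -75 + 984/(2319 - ⅛*(-2621)) = -75 + 984/(2319 + 2621/8) = -75 + 984/(21173/8) = -75 + 984*(8/21173) = -75 + 7872/21173 = -1580103/21173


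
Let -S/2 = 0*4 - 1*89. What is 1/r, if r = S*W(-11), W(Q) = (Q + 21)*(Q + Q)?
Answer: -1/39160 ≈ -2.5536e-5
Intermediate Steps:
S = 178 (S = -2*(0*4 - 1*89) = -2*(0 - 89) = -2*(-89) = 178)
W(Q) = 2*Q*(21 + Q) (W(Q) = (21 + Q)*(2*Q) = 2*Q*(21 + Q))
r = -39160 (r = 178*(2*(-11)*(21 - 11)) = 178*(2*(-11)*10) = 178*(-220) = -39160)
1/r = 1/(-39160) = -1/39160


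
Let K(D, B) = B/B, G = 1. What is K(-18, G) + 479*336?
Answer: 160945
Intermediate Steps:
K(D, B) = 1
K(-18, G) + 479*336 = 1 + 479*336 = 1 + 160944 = 160945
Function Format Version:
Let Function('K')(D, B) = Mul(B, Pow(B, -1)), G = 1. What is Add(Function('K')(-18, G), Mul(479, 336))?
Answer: 160945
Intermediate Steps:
Function('K')(D, B) = 1
Add(Function('K')(-18, G), Mul(479, 336)) = Add(1, Mul(479, 336)) = Add(1, 160944) = 160945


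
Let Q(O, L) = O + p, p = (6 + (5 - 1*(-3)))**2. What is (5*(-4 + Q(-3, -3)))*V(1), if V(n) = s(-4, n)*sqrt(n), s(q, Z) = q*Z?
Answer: -3780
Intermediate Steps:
s(q, Z) = Z*q
p = 196 (p = (6 + (5 + 3))**2 = (6 + 8)**2 = 14**2 = 196)
Q(O, L) = 196 + O (Q(O, L) = O + 196 = 196 + O)
V(n) = -4*n**(3/2) (V(n) = (n*(-4))*sqrt(n) = (-4*n)*sqrt(n) = -4*n**(3/2))
(5*(-4 + Q(-3, -3)))*V(1) = (5*(-4 + (196 - 3)))*(-4*1**(3/2)) = (5*(-4 + 193))*(-4*1) = (5*189)*(-4) = 945*(-4) = -3780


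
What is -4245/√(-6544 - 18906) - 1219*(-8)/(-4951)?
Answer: -9752/4951 + 849*I*√1018/1018 ≈ -1.9697 + 26.609*I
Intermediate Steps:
-4245/√(-6544 - 18906) - 1219*(-8)/(-4951) = -4245*(-I*√1018/5090) + 9752*(-1/4951) = -4245*(-I*√1018/5090) - 9752/4951 = -(-849)*I*√1018/1018 - 9752/4951 = 849*I*√1018/1018 - 9752/4951 = -9752/4951 + 849*I*√1018/1018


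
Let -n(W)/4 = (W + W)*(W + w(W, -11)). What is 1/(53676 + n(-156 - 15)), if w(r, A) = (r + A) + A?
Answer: -1/444276 ≈ -2.2509e-6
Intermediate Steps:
w(r, A) = r + 2*A (w(r, A) = (A + r) + A = r + 2*A)
n(W) = -8*W*(-22 + 2*W) (n(W) = -4*(W + W)*(W + (W + 2*(-11))) = -4*2*W*(W + (W - 22)) = -4*2*W*(W + (-22 + W)) = -4*2*W*(-22 + 2*W) = -8*W*(-22 + 2*W))
1/(53676 + n(-156 - 15)) = 1/(53676 + 16*(-156 - 15)*(11 - (-156 - 15))) = 1/(53676 + 16*(-171)*(11 - 1*(-171))) = 1/(53676 + 16*(-171)*(11 + 171)) = 1/(53676 + 16*(-171)*182) = 1/(53676 - 497952) = 1/(-444276) = -1/444276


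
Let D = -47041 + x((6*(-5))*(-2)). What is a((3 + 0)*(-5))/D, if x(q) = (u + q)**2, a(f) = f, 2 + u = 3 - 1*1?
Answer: 15/43441 ≈ 0.00034530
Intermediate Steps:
u = 0 (u = -2 + (3 - 1*1) = -2 + (3 - 1) = -2 + 2 = 0)
x(q) = q**2 (x(q) = (0 + q)**2 = q**2)
D = -43441 (D = -47041 + ((6*(-5))*(-2))**2 = -47041 + (-30*(-2))**2 = -47041 + 60**2 = -47041 + 3600 = -43441)
a((3 + 0)*(-5))/D = ((3 + 0)*(-5))/(-43441) = (3*(-5))*(-1/43441) = -15*(-1/43441) = 15/43441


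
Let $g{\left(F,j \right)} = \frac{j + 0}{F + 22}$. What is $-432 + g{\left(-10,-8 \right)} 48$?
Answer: $-464$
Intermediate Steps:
$g{\left(F,j \right)} = \frac{j}{22 + F}$
$-432 + g{\left(-10,-8 \right)} 48 = -432 + - \frac{8}{22 - 10} \cdot 48 = -432 + - \frac{8}{12} \cdot 48 = -432 + \left(-8\right) \frac{1}{12} \cdot 48 = -432 - 32 = -464$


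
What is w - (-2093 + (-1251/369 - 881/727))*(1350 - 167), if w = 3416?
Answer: 74066795887/29807 ≈ 2.4849e+6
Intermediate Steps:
w - (-2093 + (-1251/369 - 881/727))*(1350 - 167) = 3416 - (-2093 + (-1251/369 - 881/727))*(1350 - 167) = 3416 - (-2093 + (-1251*1/369 - 881*1/727))*1183 = 3416 - (-2093 + (-139/41 - 881/727))*1183 = 3416 - (-2093 - 137174/29807)*1183 = 3416 - (-62523225)*1183/29807 = 3416 - 1*(-73964975175/29807) = 3416 + 73964975175/29807 = 74066795887/29807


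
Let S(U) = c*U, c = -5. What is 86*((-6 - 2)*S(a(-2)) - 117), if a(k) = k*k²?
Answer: -37582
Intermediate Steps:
a(k) = k³
S(U) = -5*U
86*((-6 - 2)*S(a(-2)) - 117) = 86*((-6 - 2)*(-5*(-2)³) - 117) = 86*(-(-40)*(-8) - 117) = 86*(-8*40 - 117) = 86*(-320 - 117) = 86*(-437) = -37582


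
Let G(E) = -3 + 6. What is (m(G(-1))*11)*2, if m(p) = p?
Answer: 66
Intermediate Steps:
G(E) = 3
(m(G(-1))*11)*2 = (3*11)*2 = 33*2 = 66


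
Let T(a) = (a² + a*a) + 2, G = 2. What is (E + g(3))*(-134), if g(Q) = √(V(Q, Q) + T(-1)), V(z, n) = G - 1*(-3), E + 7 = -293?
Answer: 39798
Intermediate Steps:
E = -300 (E = -7 - 293 = -300)
V(z, n) = 5 (V(z, n) = 2 - 1*(-3) = 2 + 3 = 5)
T(a) = 2 + 2*a² (T(a) = (a² + a²) + 2 = 2*a² + 2 = 2 + 2*a²)
g(Q) = 3 (g(Q) = √(5 + (2 + 2*(-1)²)) = √(5 + (2 + 2*1)) = √(5 + (2 + 2)) = √(5 + 4) = √9 = 3)
(E + g(3))*(-134) = (-300 + 3)*(-134) = -297*(-134) = 39798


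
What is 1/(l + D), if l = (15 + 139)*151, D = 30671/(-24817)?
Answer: 24817/577063847 ≈ 4.3006e-5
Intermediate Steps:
D = -30671/24817 (D = 30671*(-1/24817) = -30671/24817 ≈ -1.2359)
l = 23254 (l = 154*151 = 23254)
1/(l + D) = 1/(23254 - 30671/24817) = 1/(577063847/24817) = 24817/577063847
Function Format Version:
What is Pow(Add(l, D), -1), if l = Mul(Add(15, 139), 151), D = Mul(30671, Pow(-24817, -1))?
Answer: Rational(24817, 577063847) ≈ 4.3006e-5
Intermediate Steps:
D = Rational(-30671, 24817) (D = Mul(30671, Rational(-1, 24817)) = Rational(-30671, 24817) ≈ -1.2359)
l = 23254 (l = Mul(154, 151) = 23254)
Pow(Add(l, D), -1) = Pow(Add(23254, Rational(-30671, 24817)), -1) = Pow(Rational(577063847, 24817), -1) = Rational(24817, 577063847)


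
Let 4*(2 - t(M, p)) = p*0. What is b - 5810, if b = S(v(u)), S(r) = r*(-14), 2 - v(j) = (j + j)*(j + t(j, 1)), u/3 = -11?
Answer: 22806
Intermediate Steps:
t(M, p) = 2 (t(M, p) = 2 - p*0/4 = 2 - ¼*0 = 2 + 0 = 2)
u = -33 (u = 3*(-11) = -33)
v(j) = 2 - 2*j*(2 + j) (v(j) = 2 - (j + j)*(j + 2) = 2 - 2*j*(2 + j))
S(r) = -14*r
b = 28616 (b = -14*(2 - 4*(-33) - 2*(-33)²) = -14*(2 + 132 - 2*1089) = -14*(2 + 132 - 2178) = -14*(-2044) = 28616)
b - 5810 = 28616 - 5810 = 22806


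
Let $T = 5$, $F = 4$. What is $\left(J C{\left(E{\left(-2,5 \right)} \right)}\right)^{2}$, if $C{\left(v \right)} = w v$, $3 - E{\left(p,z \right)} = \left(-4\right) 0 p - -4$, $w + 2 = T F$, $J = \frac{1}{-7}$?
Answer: $\frac{324}{49} \approx 6.6122$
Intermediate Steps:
$J = - \frac{1}{7} \approx -0.14286$
$w = 18$ ($w = -2 + 5 \cdot 4 = -2 + 20 = 18$)
$E{\left(p,z \right)} = -1$ ($E{\left(p,z \right)} = 3 - \left(\left(-4\right) 0 p - -4\right) = 3 - \left(0 p + 4\right) = 3 - \left(0 + 4\right) = 3 - 4 = -1$)
$C{\left(v \right)} = 18 v$
$\left(J C{\left(E{\left(-2,5 \right)} \right)}\right)^{2} = \left(- \frac{18 \left(-1\right)}{7}\right)^{2} = \left(\left(- \frac{1}{7}\right) \left(-18\right)\right)^{2} = \left(\frac{18}{7}\right)^{2} = \frac{324}{49}$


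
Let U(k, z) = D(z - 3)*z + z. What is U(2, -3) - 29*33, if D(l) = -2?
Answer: -954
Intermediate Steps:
U(k, z) = -z (U(k, z) = -2*z + z = -z)
U(2, -3) - 29*33 = -1*(-3) - 29*33 = 3 - 957 = -954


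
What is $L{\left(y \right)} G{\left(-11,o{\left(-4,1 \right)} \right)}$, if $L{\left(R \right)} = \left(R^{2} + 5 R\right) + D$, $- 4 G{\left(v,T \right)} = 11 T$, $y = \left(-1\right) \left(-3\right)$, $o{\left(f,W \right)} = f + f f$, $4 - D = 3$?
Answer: $-825$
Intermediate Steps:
$D = 1$ ($D = 4 - 3 = 1$)
$o{\left(f,W \right)} = f + f^{2}$
$y = 3$
$G{\left(v,T \right)} = - \frac{11 T}{4}$
$L{\left(R \right)} = 1 + R^{2} + 5 R$ ($L{\left(R \right)} = \left(R^{2} + 5 R\right) + 1 = 1 + R^{2} + 5 R$)
$L{\left(y \right)} G{\left(-11,o{\left(-4,1 \right)} \right)} = \left(1 + 3^{2} + 5 \cdot 3\right) \left(- \frac{11 \left(- 4 \left(1 - 4\right)\right)}{4}\right) = \left(1 + 9 + 15\right) \left(- \frac{11 \left(\left(-4\right) \left(-3\right)\right)}{4}\right) = 25 \left(\left(- \frac{11}{4}\right) 12\right) = 25 \left(-33\right) = -825$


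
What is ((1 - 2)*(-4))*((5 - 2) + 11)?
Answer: 56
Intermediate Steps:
((1 - 2)*(-4))*((5 - 2) + 11) = (-1*(-4))*(3 + 11) = 4*14 = 56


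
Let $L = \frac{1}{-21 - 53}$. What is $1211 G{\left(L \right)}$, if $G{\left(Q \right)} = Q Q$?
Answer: $\frac{1211}{5476} \approx 0.22115$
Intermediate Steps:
$L = - \frac{1}{74}$ ($L = \frac{1}{-74} = - \frac{1}{74} \approx -0.013514$)
$G{\left(Q \right)} = Q^{2}$
$1211 G{\left(L \right)} = 1211 \left(- \frac{1}{74}\right)^{2} = 1211 \cdot \frac{1}{5476} = \frac{1211}{5476}$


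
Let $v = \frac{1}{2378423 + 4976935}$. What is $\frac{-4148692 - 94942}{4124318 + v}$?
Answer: $- \frac{31213447290972}{30335835395845} \approx -1.0289$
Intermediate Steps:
$v = \frac{1}{7355358} \approx 1.3596 \cdot 10^{-7}$
$\frac{-4148692 - 94942}{4124318 + v} = \frac{-4148692 - 94942}{4124318 + \frac{1}{7355358}} = - \frac{4243634}{\frac{30335835395845}{7355358}} = \left(-4243634\right) \frac{7355358}{30335835395845} = - \frac{31213447290972}{30335835395845}$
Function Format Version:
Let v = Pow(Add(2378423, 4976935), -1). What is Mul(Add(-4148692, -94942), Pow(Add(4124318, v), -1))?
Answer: Rational(-31213447290972, 30335835395845) ≈ -1.0289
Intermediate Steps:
v = Rational(1, 7355358) (v = Pow(7355358, -1) = Rational(1, 7355358) ≈ 1.3596e-7)
Mul(Add(-4148692, -94942), Pow(Add(4124318, v), -1)) = Mul(Add(-4148692, -94942), Pow(Add(4124318, Rational(1, 7355358)), -1)) = Mul(-4243634, Pow(Rational(30335835395845, 7355358), -1)) = Mul(-4243634, Rational(7355358, 30335835395845)) = Rational(-31213447290972, 30335835395845)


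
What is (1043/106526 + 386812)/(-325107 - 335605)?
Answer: -5886505165/10054715216 ≈ -0.58545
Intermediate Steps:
(1043/106526 + 386812)/(-325107 - 335605) = (1043*(1/106526) + 386812)/(-660712) = (149/15218 + 386812)*(-1/660712) = (5886505165/15218)*(-1/660712) = -5886505165/10054715216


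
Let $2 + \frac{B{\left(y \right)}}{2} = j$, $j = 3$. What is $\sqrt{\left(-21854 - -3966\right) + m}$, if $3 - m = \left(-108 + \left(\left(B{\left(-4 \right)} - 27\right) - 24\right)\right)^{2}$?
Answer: $3 i \sqrt{4726} \approx 206.24 i$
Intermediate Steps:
$B{\left(y \right)} = 2$ ($B{\left(y \right)} = -4 + 2 \cdot 3 = -4 + 6 = 2$)
$m = -24646$ ($m = 3 - \left(-108 + \left(\left(2 - 27\right) - 24\right)\right)^{2} = 3 - \left(-108 - 49\right)^{2} = 3 - \left(-157\right)^{2} = 3 - 24649 = -24646$)
$\sqrt{\left(-21854 - -3966\right) + m} = \sqrt{\left(-21854 - -3966\right) - 24646} = \sqrt{\left(-21854 + 3966\right) - 24646} = \sqrt{-17888 - 24646} = \sqrt{-42534} = 3 i \sqrt{4726}$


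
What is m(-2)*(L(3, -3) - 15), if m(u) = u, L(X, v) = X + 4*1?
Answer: 16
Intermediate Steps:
L(X, v) = 4 + X (L(X, v) = X + 4 = 4 + X)
m(-2)*(L(3, -3) - 15) = -2*((4 + 3) - 15) = -2*(7 - 15) = -2*(-8) = 16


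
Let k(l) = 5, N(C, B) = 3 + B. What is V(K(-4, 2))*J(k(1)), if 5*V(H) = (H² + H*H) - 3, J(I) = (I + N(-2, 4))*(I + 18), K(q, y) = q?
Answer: 8004/5 ≈ 1600.8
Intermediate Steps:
J(I) = (7 + I)*(18 + I) (J(I) = (I + (3 + 4))*(I + 18) = (I + 7)*(18 + I) = (7 + I)*(18 + I))
V(H) = -⅗ + 2*H²/5 (V(H) = ((H² + H*H) - 3)/5 = ((H² + H²) - 3)/5 = (2*H² - 3)/5 = (-3 + 2*H²)/5 = -⅗ + 2*H²/5)
V(K(-4, 2))*J(k(1)) = (-⅗ + (⅖)*(-4)²)*(126 + 5² + 25*5) = (-⅗ + (⅖)*16)*(126 + 25 + 125) = (-⅗ + 32/5)*276 = (29/5)*276 = 8004/5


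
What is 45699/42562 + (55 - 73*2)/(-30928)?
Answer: 708625907/658178768 ≈ 1.0766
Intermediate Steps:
45699/42562 + (55 - 73*2)/(-30928) = 45699*(1/42562) + (55 - 146)*(-1/30928) = 45699/42562 - 91*(-1/30928) = 45699/42562 + 91/30928 = 708625907/658178768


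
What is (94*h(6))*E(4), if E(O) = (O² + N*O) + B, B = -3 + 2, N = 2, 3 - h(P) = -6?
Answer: 19458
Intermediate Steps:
h(P) = 9 (h(P) = 3 - 1*(-6) = 3 + 6 = 9)
B = -1
E(O) = -1 + O² + 2*O (E(O) = (O² + 2*O) - 1 = -1 + O² + 2*O)
(94*h(6))*E(4) = (94*9)*(-1 + 4² + 2*4) = 846*(-1 + 16 + 8) = 846*23 = 19458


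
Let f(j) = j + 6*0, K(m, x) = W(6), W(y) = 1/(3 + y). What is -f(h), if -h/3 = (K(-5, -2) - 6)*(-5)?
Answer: 265/3 ≈ 88.333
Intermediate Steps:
K(m, x) = ⅑ (K(m, x) = 1/(3 + 6) = 1/9 = ⅑)
h = -265/3 (h = -3*(⅑ - 6)*(-5) = -(-53)*(-5)/3 = -3*265/9 = -265/3 ≈ -88.333)
f(j) = j (f(j) = j + 0 = j)
-f(h) = -1*(-265/3) = 265/3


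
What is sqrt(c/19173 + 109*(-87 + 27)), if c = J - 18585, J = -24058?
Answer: I*sqrt(2404947289899)/19173 ≈ 80.884*I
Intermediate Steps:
c = -42643 (c = -24058 - 18585 = -42643)
sqrt(c/19173 + 109*(-87 + 27)) = sqrt(-42643/19173 + 109*(-87 + 27)) = sqrt(-42643*1/19173 + 109*(-60)) = sqrt(-42643/19173 - 6540) = sqrt(-125434063/19173) = I*sqrt(2404947289899)/19173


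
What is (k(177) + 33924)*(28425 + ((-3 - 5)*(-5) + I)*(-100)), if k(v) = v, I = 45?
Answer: 679462425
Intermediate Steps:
(k(177) + 33924)*(28425 + ((-3 - 5)*(-5) + I)*(-100)) = (177 + 33924)*(28425 + ((-3 - 5)*(-5) + 45)*(-100)) = 34101*(28425 + (-8*(-5) + 45)*(-100)) = 34101*(28425 + (40 + 45)*(-100)) = 34101*(28425 + 85*(-100)) = 34101*(28425 - 8500) = 34101*19925 = 679462425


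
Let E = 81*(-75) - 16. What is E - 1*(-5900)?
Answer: -191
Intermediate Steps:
E = -6091 (E = -6075 - 16 = -6091)
E - 1*(-5900) = -6091 - 1*(-5900) = -6091 + 5900 = -191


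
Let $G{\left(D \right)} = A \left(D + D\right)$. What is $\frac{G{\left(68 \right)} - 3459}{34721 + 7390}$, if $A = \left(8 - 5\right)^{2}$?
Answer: $- \frac{745}{14037} \approx -0.053074$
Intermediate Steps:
$A = 9$ ($A = 3^{2} = 9$)
$G{\left(D \right)} = 18 D$ ($G{\left(D \right)} = 9 \left(D + D\right) = 9 \cdot 2 D = 18 D$)
$\frac{G{\left(68 \right)} - 3459}{34721 + 7390} = \frac{18 \cdot 68 - 3459}{34721 + 7390} = \frac{1224 - 3459}{42111} = \left(-2235\right) \frac{1}{42111} = - \frac{745}{14037}$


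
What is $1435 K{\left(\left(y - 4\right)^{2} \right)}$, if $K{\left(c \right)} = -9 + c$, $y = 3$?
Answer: $-11480$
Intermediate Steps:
$1435 K{\left(\left(y - 4\right)^{2} \right)} = 1435 \left(-9 + \left(3 - 4\right)^{2}\right) = 1435 \left(-9 + \left(-1\right)^{2}\right) = 1435 \left(-9 + 1\right) = 1435 \left(-8\right) = -11480$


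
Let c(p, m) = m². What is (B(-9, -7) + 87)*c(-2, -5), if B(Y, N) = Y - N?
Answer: 2125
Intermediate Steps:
(B(-9, -7) + 87)*c(-2, -5) = ((-9 - 1*(-7)) + 87)*(-5)² = ((-9 + 7) + 87)*25 = (-2 + 87)*25 = 85*25 = 2125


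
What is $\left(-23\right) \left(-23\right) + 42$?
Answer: $571$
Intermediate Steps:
$\left(-23\right) \left(-23\right) + 42 = 529 + 42 = 571$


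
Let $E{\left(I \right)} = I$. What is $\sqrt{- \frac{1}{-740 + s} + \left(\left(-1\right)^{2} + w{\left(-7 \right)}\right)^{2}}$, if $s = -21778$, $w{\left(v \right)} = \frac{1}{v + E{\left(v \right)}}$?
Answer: $\frac{\sqrt{264498791}}{17514} \approx 0.9286$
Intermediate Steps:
$w{\left(v \right)} = \frac{1}{2 v}$ ($w{\left(v \right)} = \frac{1}{v + v} = \frac{1}{2 v}$)
$\sqrt{- \frac{1}{-740 + s} + \left(\left(-1\right)^{2} + w{\left(-7 \right)}\right)^{2}} = \sqrt{- \frac{1}{-740 - 21778} + \left(\left(-1\right)^{2} + \frac{1}{2 \left(-7\right)}\right)^{2}} = \sqrt{- \frac{1}{-22518} + \left(1 + \frac{1}{2} \left(- \frac{1}{7}\right)\right)^{2}} = \sqrt{\left(-1\right) \left(- \frac{1}{22518}\right) + \left(1 - \frac{1}{14}\right)^{2}} = \sqrt{\frac{1}{22518} + \left(\frac{13}{14}\right)^{2}} = \sqrt{\frac{1}{22518} + \frac{169}{196}} = \sqrt{\frac{1902869}{2206764}} = \frac{\sqrt{264498791}}{17514}$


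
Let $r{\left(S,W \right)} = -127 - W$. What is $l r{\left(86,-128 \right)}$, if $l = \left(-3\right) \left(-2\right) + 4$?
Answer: $10$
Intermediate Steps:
$l = 10$ ($l = 6 + 4 = 10$)
$l r{\left(86,-128 \right)} = 10 \left(-127 - -128\right) = 10 \left(-127 + 128\right) = 10 \cdot 1 = 10$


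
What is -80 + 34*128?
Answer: 4272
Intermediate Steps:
-80 + 34*128 = -80 + 4352 = 4272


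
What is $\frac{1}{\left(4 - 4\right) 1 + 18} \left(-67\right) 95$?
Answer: $- \frac{6365}{18} \approx -353.61$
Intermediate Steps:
$\frac{1}{\left(4 - 4\right) 1 + 18} \left(-67\right) 95 = \frac{1}{0 \cdot 1 + 18} \left(-67\right) 95 = \frac{1}{0 + 18} \left(-67\right) 95 = \frac{1}{18} \left(-67\right) 95 = \left(- \frac{67}{18}\right) 95 = - \frac{6365}{18}$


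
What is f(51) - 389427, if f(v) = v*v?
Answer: -386826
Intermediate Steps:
f(v) = v**2
f(51) - 389427 = 51**2 - 389427 = 2601 - 389427 = -386826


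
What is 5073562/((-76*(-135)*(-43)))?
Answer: -2536781/220590 ≈ -11.500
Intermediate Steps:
5073562/((-76*(-135)*(-43))) = 5073562/((10260*(-43))) = 5073562/(-441180) = 5073562*(-1/441180) = -2536781/220590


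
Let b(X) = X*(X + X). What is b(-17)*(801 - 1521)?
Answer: -416160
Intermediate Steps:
b(X) = 2*X² (b(X) = X*(2*X) = 2*X²)
b(-17)*(801 - 1521) = (2*(-17)²)*(801 - 1521) = (2*289)*(-720) = 578*(-720) = -416160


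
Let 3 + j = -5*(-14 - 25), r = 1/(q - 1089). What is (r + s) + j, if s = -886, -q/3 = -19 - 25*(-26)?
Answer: -2069509/2982 ≈ -694.00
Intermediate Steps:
q = -1893 (q = -3*(-19 - 25*(-26)) = -3*(-19 + 650) = -3*631 = -1893)
r = -1/2982 (r = 1/(-1893 - 1089) = 1/(-2982) = -1/2982 ≈ -0.00033535)
j = 192 (j = -3 - 5*(-14 - 25) = -3 - 5*(-39) = -3 + 195 = 192)
(r + s) + j = (-1/2982 - 886) + 192 = -2642053/2982 + 192 = -2069509/2982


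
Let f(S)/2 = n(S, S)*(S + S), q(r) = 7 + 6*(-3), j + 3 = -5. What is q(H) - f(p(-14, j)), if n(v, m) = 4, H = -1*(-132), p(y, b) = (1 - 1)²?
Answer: -11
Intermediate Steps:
j = -8 (j = -3 - 5 = -8)
p(y, b) = 0 (p(y, b) = 0² = 0)
H = 132
q(r) = -11 (q(r) = 7 - 18 = -11)
f(S) = 16*S (f(S) = 2*(4*(S + S)) = 2*(4*(2*S)) = 2*(8*S) = 16*S)
q(H) - f(p(-14, j)) = -11 - 16*0 = -11 - 1*0 = -11 + 0 = -11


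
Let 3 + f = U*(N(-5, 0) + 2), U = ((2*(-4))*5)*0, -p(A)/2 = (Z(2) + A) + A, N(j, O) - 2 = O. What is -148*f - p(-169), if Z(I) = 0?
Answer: -232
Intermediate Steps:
N(j, O) = 2 + O
p(A) = -4*A (p(A) = -2*((0 + A) + A) = -2*(A + A) = -4*A)
U = 0 (U = -8*5*0 = -40*0 = 0)
f = -3 (f = -3 + 0*((2 + 0) + 2) = -3 + 0*(2 + 2) = -3 + 0*4 = -3 + 0 = -3)
-148*f - p(-169) = -148*(-3) - (-4)*(-169) = 444 - 1*676 = 444 - 676 = -232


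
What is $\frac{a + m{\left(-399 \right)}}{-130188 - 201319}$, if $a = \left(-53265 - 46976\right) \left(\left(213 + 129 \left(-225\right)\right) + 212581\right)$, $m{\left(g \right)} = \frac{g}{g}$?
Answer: $\frac{18421188328}{331507} \approx 55568.0$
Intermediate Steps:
$m{\left(g \right)} = 1$
$a = -18421188329$ ($a = - 100241 \left(\left(213 - 29025\right) + 212581\right) = - 100241 \left(-28812 + 212581\right) = \left(-100241\right) 183769 = -18421188329$)
$\frac{a + m{\left(-399 \right)}}{-130188 - 201319} = \frac{-18421188329 + 1}{-130188 - 201319} = - \frac{18421188328}{-331507} = \left(-18421188328\right) \left(- \frac{1}{331507}\right) = \frac{18421188328}{331507}$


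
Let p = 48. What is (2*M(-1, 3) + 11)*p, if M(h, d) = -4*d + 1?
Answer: -528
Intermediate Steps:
M(h, d) = 1 - 4*d
(2*M(-1, 3) + 11)*p = (2*(1 - 4*3) + 11)*48 = (2*(1 - 12) + 11)*48 = (2*(-11) + 11)*48 = (-22 + 11)*48 = -11*48 = -528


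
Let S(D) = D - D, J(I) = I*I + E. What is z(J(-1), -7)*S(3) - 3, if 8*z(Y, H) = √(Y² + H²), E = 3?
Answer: -3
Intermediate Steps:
J(I) = 3 + I² (J(I) = I*I + 3 = I² + 3 = 3 + I²)
S(D) = 0
z(Y, H) = √(H² + Y²)/8 (z(Y, H) = √(Y² + H²)/8 = √(H² + Y²)/8)
z(J(-1), -7)*S(3) - 3 = (√((-7)² + (3 + (-1)²)²)/8)*0 - 3 = (√(49 + (3 + 1)²)/8)*0 - 3 = (√(49 + 4²)/8)*0 - 3 = (√(49 + 16)/8)*0 - 3 = (√65/8)*0 - 3 = 0 - 3 = -3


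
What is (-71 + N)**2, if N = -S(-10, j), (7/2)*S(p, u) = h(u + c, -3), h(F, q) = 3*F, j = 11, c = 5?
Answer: 351649/49 ≈ 7176.5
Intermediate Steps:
S(p, u) = 30/7 + 6*u/7 (S(p, u) = 2*(3*(u + 5))/7 = 2*(3*(5 + u))/7 = 2*(15 + 3*u)/7 = 30/7 + 6*u/7)
N = -96/7 (N = -(30/7 + (6/7)*11) = -(30/7 + 66/7) = -1*96/7 = -96/7 ≈ -13.714)
(-71 + N)**2 = (-71 - 96/7)**2 = (-593/7)**2 = 351649/49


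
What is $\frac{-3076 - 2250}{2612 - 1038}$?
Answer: $- \frac{2663}{787} \approx -3.3837$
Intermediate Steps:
$\frac{-3076 - 2250}{2612 - 1038} = - \frac{5326}{1574} = \left(-5326\right) \frac{1}{1574} = - \frac{2663}{787}$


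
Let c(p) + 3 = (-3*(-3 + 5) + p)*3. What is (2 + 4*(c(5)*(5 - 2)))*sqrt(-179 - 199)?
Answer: -210*I*sqrt(42) ≈ -1361.0*I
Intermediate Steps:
c(p) = -21 + 3*p (c(p) = -3 + (-3*(-3 + 5) + p)*3 = -3 + (-3*2 + p)*3 = -3 + (-6 + p)*3 = -3 + (-18 + 3*p) = -21 + 3*p)
(2 + 4*(c(5)*(5 - 2)))*sqrt(-179 - 199) = (2 + 4*((-21 + 3*5)*(5 - 2)))*sqrt(-179 - 199) = (2 + 4*((-21 + 15)*3))*sqrt(-378) = (2 + 4*(-6*3))*(3*I*sqrt(42)) = (2 + 4*(-18))*(3*I*sqrt(42)) = (2 - 72)*(3*I*sqrt(42)) = -210*I*sqrt(42)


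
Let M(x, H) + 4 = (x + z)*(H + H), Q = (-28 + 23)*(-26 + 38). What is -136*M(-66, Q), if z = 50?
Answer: -260576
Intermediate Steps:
Q = -60 (Q = -5*12 = -60)
M(x, H) = -4 + 2*H*(50 + x) (M(x, H) = -4 + (x + 50)*(H + H) = -4 + (50 + x)*(2*H) = -4 + 2*H*(50 + x))
-136*M(-66, Q) = -136*(-4 + 100*(-60) + 2*(-60)*(-66)) = -136*(-4 - 6000 + 7920) = -136*1916 = -260576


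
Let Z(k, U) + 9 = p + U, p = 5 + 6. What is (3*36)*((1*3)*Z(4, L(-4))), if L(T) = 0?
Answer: 648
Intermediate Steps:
p = 11
Z(k, U) = 2 + U (Z(k, U) = -9 + (11 + U) = 2 + U)
(3*36)*((1*3)*Z(4, L(-4))) = (3*36)*((1*3)*(2 + 0)) = 108*(3*2) = 108*6 = 648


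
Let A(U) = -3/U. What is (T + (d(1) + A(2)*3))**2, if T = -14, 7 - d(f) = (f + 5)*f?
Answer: 1225/4 ≈ 306.25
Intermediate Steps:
d(f) = 7 - f*(5 + f) (d(f) = 7 - (f + 5)*f = 7 - (5 + f)*f = 7 - f*(5 + f))
(T + (d(1) + A(2)*3))**2 = (-14 + ((7 - 1*1**2 - 5*1) - 3/2*3))**2 = (-14 + ((7 - 1*1 - 5) - 3*1/2*3))**2 = (-14 + ((7 - 1 - 5) - 3/2*3))**2 = (-14 + (1 - 9/2))**2 = (-14 - 7/2)**2 = (-35/2)**2 = 1225/4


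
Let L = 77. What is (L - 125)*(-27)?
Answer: 1296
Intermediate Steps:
(L - 125)*(-27) = (77 - 125)*(-27) = -48*(-27) = 1296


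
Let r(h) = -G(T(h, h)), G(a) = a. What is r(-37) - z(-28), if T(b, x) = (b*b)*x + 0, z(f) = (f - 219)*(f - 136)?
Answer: 10145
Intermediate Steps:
z(f) = (-219 + f)*(-136 + f)
T(b, x) = x*b² (T(b, x) = b²*x + 0 = x*b² + 0 = x*b²)
r(h) = -h³ (r(h) = -h*h² = -h³)
r(-37) - z(-28) = -1*(-37)³ - (29784 + (-28)² - 355*(-28)) = -1*(-50653) - (29784 + 784 + 9940) = 50653 - 1*40508 = 50653 - 40508 = 10145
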